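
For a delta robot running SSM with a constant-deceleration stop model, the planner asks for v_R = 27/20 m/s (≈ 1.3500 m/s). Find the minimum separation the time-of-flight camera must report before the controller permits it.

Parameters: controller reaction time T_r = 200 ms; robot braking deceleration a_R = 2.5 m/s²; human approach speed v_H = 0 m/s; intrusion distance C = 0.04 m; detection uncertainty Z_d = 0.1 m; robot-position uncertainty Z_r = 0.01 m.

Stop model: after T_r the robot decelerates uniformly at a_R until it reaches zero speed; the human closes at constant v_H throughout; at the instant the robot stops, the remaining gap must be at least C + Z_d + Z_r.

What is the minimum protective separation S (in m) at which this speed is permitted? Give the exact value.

stop time T_s = (27/20)/(5/2) = 0.5400 s
robot in T_r: 1.3500·0.2000 = 0.2700 m
robot covers 1.3500·0.5400 − ½·2.5000·0.5400² = 0.3645 m while stopping
human over T_r+T_s: 0.0000·(0.2000+0.5400) = 0.0000 m
margins: 0.0400+0.1000+0.0100 = 0.1500 m
S_min ≈ 0.2700+0.3645+0.0000+0.1500  ⇒  S_min = 1569/2000 m

S_min = 1569/2000 m = 0.7845 m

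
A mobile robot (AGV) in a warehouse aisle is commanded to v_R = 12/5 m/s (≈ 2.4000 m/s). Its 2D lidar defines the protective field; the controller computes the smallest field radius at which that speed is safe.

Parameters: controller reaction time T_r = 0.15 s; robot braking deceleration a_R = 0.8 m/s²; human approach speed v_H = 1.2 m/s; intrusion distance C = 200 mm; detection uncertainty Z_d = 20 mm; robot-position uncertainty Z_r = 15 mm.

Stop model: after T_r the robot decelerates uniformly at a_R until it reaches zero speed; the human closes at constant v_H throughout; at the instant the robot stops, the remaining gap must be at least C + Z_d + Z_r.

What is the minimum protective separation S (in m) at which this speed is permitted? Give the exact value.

S_min = 319/40 m = 7.9750 m

stop time T_s = (12/5)/(4/5) = 3.0000 s
reaction-phase robot travel = 2.4000·0.1500 = 0.3600 m
robot under decel: 2.4000²/(2·0.8000) = 3.6000 m
person approaches 1.2000·(0.1500+3.0000) = 3.7800 m
residual clearance needed = 0.2000+0.0200+0.0150 = 0.2350 m
S_min ≈ 0.3600+3.6000+3.7800+0.2350  ⇒  S_min = 319/40 m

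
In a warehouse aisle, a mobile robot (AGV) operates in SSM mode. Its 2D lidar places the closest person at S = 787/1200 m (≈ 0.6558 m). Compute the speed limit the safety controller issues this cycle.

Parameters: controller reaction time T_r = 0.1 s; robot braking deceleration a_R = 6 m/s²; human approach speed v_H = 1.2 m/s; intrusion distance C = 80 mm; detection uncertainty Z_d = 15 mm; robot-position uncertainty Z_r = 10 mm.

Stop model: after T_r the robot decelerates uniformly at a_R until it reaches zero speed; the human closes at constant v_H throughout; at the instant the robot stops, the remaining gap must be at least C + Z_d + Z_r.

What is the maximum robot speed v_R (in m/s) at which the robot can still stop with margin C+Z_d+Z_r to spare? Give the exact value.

at the boundary: (1/12)·v² + (3/10)·v + (-517/1200) = 0
  disc = (3/10)² − 4·(1/12)·(-517/1200) = 841/3600 ; √disc = 29/60
  v_R = (−(3/10) + 29/60) / (2·(1/12)) = 11/10 m/s
check:
stop time T_s = (11/10)/6 = 0.1833 s
robot covers v_R·T_r = 1.1000·0.1000 = 0.1100 m before braking
braking distance = 1.1000²/(2·6.0000) = 0.1008 m
human over T_r+T_s: 1.2000·(0.1000+0.1833) = 0.3400 m
residual clearance needed = 0.0800+0.0150+0.0100 = 0.1050 m
sum ≈ 0.1100+0.1008+0.3400+0.1050 ≈ 0.6558 m = S ✓

v_R_max = 11/10 m/s = 1.1000 m/s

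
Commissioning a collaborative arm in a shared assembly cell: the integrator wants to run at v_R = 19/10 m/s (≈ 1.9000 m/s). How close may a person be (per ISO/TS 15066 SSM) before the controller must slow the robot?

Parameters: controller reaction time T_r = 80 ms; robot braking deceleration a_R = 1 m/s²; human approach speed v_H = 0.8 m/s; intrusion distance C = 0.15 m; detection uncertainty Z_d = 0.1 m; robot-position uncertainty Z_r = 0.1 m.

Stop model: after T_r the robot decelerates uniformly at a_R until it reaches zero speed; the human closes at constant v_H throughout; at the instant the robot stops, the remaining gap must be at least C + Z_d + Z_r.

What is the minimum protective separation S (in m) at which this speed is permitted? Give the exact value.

S_min = 3891/1000 m = 3.8910 m

braking lasts T_s = (19/10)/1 = 1.9000 s
reaction-phase robot travel = 1.9000·0.0800 = 0.1520 m
braking distance = 1.9000²/(2·1.0000) = 1.8050 m
human over T_r+T_s: 0.8000·(0.0800+1.9000) = 1.5840 m
residual clearance needed = 0.1500+0.1000+0.1000 = 0.3500 m
S_min ≈ 0.1520+1.8050+1.5840+0.3500  ⇒  S_min = 3891/1000 m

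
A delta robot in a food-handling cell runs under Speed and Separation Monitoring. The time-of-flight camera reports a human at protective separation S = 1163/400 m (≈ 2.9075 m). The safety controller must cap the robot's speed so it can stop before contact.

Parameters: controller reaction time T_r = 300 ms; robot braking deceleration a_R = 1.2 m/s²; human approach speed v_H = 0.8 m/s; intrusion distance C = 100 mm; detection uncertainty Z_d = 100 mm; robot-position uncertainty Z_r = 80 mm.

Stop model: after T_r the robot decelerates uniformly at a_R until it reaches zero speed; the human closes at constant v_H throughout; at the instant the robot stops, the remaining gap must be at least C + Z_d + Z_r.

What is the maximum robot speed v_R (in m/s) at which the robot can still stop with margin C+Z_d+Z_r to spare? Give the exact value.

collect terms ⇒ (5/12)·v_R² + (29/30)·v_R + (-191/80) = 0
  disc = (29/30)² − 4·(5/12)·(-191/80) = 17689/3600 ; √disc = 133/60
  v_R = (−(29/30) + 133/60) / (2·(5/12)) = 3/2 m/s
check:
T_s = v_R/a_R = (3/2)/(6/5) = 1.2500 s
reaction-phase robot travel = 1.5000·0.3000 = 0.4500 m
robot under decel: 1.5000²/(2·1.2000) = 0.9375 m
person approaches 0.8000·(0.3000+1.2500) = 1.2400 m
C+Z_d+Z_r = 0.1000+0.1000+0.0800 = 0.2800 m
sum ≈ 0.4500+0.9375+1.2400+0.2800 ≈ 2.9075 m = S ✓

v_R_max = 3/2 m/s = 1.5000 m/s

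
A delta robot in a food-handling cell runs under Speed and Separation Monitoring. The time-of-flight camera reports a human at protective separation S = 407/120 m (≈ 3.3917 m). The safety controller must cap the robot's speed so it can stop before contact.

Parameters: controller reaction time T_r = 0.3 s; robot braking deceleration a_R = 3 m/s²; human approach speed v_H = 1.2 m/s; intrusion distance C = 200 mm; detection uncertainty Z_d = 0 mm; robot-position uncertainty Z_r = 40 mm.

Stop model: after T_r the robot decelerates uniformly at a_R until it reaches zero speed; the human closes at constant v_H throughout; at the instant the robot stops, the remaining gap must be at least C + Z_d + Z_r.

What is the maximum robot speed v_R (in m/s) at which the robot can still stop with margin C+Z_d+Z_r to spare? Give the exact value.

at the boundary: (1/6)·v² + (7/10)·v + (-67/24) = 0
  disc = (7/10)² − 4·(1/6)·(-67/24) = 529/225 ; √disc = 23/15
  v_R = (−(7/10) + 23/15) / (2·(1/6)) = 5/2 m/s
check:
T_s = v_R/a_R = (5/2)/3 = 0.8333 s
reaction-phase robot travel = 2.5000·0.3000 = 0.7500 m
robot under decel: 2.5000²/(2·3.0000) = 1.0417 m
human over T_r+T_s: 1.2000·(0.3000+0.8333) = 1.3600 m
margins: 0.2000+0.0000+0.0400 = 0.2400 m
sum ≈ 0.7500+1.0417+1.3600+0.2400 ≈ 3.3917 m = S ✓

v_R_max = 5/2 m/s = 2.5000 m/s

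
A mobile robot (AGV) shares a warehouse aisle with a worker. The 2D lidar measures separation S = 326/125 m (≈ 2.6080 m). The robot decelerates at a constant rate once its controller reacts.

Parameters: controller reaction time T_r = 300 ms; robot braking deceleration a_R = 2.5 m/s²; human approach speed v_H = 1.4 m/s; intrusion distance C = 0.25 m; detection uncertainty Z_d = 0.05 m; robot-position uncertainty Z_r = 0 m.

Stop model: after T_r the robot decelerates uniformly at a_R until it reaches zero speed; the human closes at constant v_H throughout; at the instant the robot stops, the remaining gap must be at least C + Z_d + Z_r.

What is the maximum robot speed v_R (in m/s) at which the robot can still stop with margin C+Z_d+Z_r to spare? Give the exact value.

quadratic (1/5)·v² + (43/50)·v + (-236/125) = 0
  disc = (43/50)² − 4·(1/5)·(-236/125) = 9/4 ; √disc = 3/2
  v_R = (−(43/50) + 3/2) / (2·(1/5)) = 8/5 m/s
check:
T_s = v_R/a_R = (8/5)/(5/2) = 0.6400 s
robot in T_r: 1.6000·0.3000 = 0.4800 m
robot under decel: 1.6000²/(2·2.5000) = 0.5120 m
human closes 1.4000·0.9400 = 1.3160 m
margins: 0.2500+0.0500+0.0000 = 0.3000 m
sum ≈ 0.4800+0.5120+1.3160+0.3000 ≈ 2.6080 m = S ✓

v_R_max = 8/5 m/s = 1.6000 m/s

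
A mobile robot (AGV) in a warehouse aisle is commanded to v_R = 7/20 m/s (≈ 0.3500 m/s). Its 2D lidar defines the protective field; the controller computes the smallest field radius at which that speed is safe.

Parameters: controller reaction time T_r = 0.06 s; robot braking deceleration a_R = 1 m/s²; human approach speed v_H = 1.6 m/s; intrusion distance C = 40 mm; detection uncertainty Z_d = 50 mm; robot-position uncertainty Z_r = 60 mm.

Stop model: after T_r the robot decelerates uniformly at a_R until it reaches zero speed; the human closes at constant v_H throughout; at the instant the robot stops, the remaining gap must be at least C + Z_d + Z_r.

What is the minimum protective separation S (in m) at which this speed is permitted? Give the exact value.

braking lasts T_s = (7/20)/1 = 0.3500 s
robot covers v_R·T_r = 0.3500·0.0600 = 0.0210 m before braking
robot under decel: 0.3500²/(2·1.0000) = 0.0612 m
person approaches 1.6000·(0.0600+0.3500) = 0.6560 m
margins: 0.0400+0.0500+0.0600 = 0.1500 m
S_min ≈ 0.0210+0.0612+0.6560+0.1500  ⇒  S_min = 3553/4000 m

S_min = 3553/4000 m = 0.8882 m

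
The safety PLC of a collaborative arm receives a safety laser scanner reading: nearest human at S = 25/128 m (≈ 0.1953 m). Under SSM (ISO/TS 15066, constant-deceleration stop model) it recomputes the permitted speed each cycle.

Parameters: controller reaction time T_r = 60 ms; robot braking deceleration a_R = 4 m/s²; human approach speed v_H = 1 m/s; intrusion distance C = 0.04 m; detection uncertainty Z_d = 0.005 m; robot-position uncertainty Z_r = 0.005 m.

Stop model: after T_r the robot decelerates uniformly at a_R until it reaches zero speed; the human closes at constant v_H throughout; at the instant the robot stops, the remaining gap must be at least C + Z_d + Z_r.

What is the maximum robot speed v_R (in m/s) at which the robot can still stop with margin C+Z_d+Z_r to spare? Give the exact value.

v_R_max = 1/4 m/s = 0.2500 m/s

at the boundary: (1/8)·v² + (31/100)·v + (-273/3200) = 0
  disc = (31/100)² − 4·(1/8)·(-273/3200) = 22201/160000 ; √disc = 149/400
  v_R = (−(31/100) + 149/400) / (2·(1/8)) = 1/4 m/s
check:
T_s = v_R/a_R = (1/4)/4 = 0.0625 s
reaction-phase robot travel = 0.2500·0.0600 = 0.0150 m
robot under decel: 0.2500²/(2·4.0000) = 0.0078 m
human closes 1.0000·0.1225 = 0.1225 m
residual clearance needed = 0.0400+0.0050+0.0050 = 0.0500 m
sum ≈ 0.0150+0.0078+0.1225+0.0500 ≈ 0.1953 m = S ✓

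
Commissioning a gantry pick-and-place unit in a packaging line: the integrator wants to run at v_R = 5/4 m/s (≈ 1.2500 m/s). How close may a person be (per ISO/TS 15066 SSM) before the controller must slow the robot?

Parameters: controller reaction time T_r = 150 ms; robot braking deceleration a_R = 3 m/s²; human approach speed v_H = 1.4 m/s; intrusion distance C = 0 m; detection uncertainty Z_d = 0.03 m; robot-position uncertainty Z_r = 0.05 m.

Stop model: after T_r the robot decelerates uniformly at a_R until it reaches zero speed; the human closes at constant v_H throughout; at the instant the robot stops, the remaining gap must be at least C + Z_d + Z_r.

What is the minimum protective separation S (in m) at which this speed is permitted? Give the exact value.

S_min = 1057/800 m = 1.3213 m

T_s = v_R/a_R = (5/4)/3 = 0.4167 s
reaction-phase robot travel = 1.2500·0.1500 = 0.1875 m
robot under decel: 1.2500²/(2·3.0000) = 0.2604 m
human closes 1.4000·0.5667 = 0.7933 m
residual clearance needed = 0.0000+0.0300+0.0500 = 0.0800 m
S_min ≈ 0.1875+0.2604+0.7933+0.0800  ⇒  S_min = 1057/800 m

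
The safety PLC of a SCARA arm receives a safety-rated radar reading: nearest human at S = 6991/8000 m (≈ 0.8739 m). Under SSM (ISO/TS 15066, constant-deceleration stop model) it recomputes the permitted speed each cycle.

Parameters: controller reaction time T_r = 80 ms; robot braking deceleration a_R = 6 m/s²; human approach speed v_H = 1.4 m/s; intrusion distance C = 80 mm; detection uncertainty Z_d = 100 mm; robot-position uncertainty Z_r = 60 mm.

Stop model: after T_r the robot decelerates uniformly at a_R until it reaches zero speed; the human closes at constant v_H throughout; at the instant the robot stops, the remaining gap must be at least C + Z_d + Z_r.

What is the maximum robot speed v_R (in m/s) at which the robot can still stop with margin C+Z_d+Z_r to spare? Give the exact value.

v_R_max = 5/4 m/s = 1.2500 m/s

quadratic (1/12)·v² + (47/150)·v + (-167/320) = 0
  disc = (47/150)² − 4·(1/12)·(-167/320) = 97969/360000 ; √disc = 313/600
  v_R = (−(47/150) + 313/600) / (2·(1/12)) = 5/4 m/s
check:
T_s = v_R/a_R = (5/4)/6 = 0.2083 s
reaction-phase robot travel = 1.2500·0.0800 = 0.1000 m
robot covers 1.2500·0.2083 − ½·6.0000·0.2083² = 0.1302 m while stopping
human closes 1.4000·0.2883 = 0.4037 m
residual clearance needed = 0.0800+0.1000+0.0600 = 0.2400 m
sum ≈ 0.1000+0.1302+0.4037+0.2400 ≈ 0.8739 m = S ✓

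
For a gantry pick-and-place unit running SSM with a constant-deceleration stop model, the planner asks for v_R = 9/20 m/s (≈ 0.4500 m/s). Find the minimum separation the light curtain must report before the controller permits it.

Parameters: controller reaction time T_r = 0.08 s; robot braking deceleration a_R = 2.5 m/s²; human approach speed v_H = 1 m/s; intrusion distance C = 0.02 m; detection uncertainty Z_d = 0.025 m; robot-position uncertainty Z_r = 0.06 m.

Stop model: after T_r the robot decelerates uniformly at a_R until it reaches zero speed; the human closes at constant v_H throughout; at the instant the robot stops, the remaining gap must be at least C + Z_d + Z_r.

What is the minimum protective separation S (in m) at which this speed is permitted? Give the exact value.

S_min = 883/2000 m = 0.4415 m

stop time T_s = (9/20)/(5/2) = 0.1800 s
reaction-phase robot travel = 0.4500·0.0800 = 0.0360 m
robot covers 0.4500·0.1800 − ½·2.5000·0.1800² = 0.0405 m while stopping
human closes 1.0000·0.2600 = 0.2600 m
margins: 0.0200+0.0250+0.0600 = 0.1050 m
S_min ≈ 0.0360+0.0405+0.2600+0.1050  ⇒  S_min = 883/2000 m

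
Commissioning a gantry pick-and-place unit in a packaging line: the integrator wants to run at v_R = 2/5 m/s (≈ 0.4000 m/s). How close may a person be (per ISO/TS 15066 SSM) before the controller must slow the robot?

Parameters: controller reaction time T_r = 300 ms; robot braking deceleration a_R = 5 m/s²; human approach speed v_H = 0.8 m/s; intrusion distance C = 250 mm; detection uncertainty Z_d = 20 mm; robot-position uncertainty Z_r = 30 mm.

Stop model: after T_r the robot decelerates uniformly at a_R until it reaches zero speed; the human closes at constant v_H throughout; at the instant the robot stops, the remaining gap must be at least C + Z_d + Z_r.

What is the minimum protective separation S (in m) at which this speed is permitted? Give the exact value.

S_min = 37/50 m = 0.7400 m

braking lasts T_s = (2/5)/5 = 0.0800 s
robot covers v_R·T_r = 0.4000·0.3000 = 0.1200 m before braking
braking distance = 0.4000²/(2·5.0000) = 0.0160 m
human over T_r+T_s: 0.8000·(0.3000+0.0800) = 0.3040 m
C+Z_d+Z_r = 0.2500+0.0200+0.0300 = 0.3000 m
S_min ≈ 0.1200+0.0160+0.3040+0.3000  ⇒  S_min = 37/50 m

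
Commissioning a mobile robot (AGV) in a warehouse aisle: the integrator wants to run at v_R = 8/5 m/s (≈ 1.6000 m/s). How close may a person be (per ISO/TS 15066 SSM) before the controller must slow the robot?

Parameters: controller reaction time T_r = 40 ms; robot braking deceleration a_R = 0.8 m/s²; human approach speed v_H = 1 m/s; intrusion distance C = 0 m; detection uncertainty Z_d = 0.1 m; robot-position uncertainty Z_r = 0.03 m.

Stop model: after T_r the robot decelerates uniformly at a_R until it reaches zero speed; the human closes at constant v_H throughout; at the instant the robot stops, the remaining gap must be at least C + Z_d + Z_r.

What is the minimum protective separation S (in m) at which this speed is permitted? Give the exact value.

stop time T_s = (8/5)/(4/5) = 2.0000 s
reaction-phase robot travel = 1.6000·0.0400 = 0.0640 m
robot under decel: 1.6000²/(2·0.8000) = 1.6000 m
human closes 1.0000·2.0400 = 2.0400 m
margins: 0.0000+0.1000+0.0300 = 0.1300 m
S_min ≈ 0.0640+1.6000+2.0400+0.1300  ⇒  S_min = 1917/500 m

S_min = 1917/500 m = 3.8340 m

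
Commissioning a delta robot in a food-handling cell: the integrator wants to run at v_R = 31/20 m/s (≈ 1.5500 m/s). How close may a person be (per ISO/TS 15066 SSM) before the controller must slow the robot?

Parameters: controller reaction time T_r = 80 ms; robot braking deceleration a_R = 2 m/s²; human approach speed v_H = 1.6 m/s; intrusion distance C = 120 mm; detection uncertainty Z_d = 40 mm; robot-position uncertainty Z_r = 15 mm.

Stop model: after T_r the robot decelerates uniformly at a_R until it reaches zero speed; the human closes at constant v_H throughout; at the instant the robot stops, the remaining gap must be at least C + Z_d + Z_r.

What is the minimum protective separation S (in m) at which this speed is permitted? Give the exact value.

S_min = 18141/8000 m = 2.2676 m

braking lasts T_s = (31/20)/2 = 0.7750 s
reaction-phase robot travel = 1.5500·0.0800 = 0.1240 m
braking distance = 1.5500²/(2·2.0000) = 0.6006 m
human over T_r+T_s: 1.6000·(0.0800+0.7750) = 1.3680 m
margins: 0.1200+0.0400+0.0150 = 0.1750 m
S_min ≈ 0.1240+0.6006+1.3680+0.1750  ⇒  S_min = 18141/8000 m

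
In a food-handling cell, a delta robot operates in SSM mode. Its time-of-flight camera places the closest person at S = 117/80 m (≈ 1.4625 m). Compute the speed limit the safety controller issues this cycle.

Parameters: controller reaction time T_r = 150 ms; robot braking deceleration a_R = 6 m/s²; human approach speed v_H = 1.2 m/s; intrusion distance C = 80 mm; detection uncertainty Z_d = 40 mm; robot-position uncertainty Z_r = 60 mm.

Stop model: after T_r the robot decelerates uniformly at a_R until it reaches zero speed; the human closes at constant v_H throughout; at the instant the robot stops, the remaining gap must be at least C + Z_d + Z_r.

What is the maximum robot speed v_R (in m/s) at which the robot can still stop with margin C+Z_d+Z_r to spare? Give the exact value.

v_R_max = 21/10 m/s = 2.1000 m/s

collect terms ⇒ (1/12)·v_R² + (7/20)·v_R + (-441/400) = 0
  disc = (7/20)² − 4·(1/12)·(-441/400) = 49/100 ; √disc = 7/10
  v_R = (−(7/20) + 7/10) / (2·(1/12)) = 21/10 m/s
check:
braking lasts T_s = (21/10)/6 = 0.3500 s
reaction-phase robot travel = 2.1000·0.1500 = 0.3150 m
robot under decel: 2.1000²/(2·6.0000) = 0.3675 m
human over T_r+T_s: 1.2000·(0.1500+0.3500) = 0.6000 m
C+Z_d+Z_r = 0.0800+0.0400+0.0600 = 0.1800 m
sum ≈ 0.3150+0.3675+0.6000+0.1800 ≈ 1.4625 m = S ✓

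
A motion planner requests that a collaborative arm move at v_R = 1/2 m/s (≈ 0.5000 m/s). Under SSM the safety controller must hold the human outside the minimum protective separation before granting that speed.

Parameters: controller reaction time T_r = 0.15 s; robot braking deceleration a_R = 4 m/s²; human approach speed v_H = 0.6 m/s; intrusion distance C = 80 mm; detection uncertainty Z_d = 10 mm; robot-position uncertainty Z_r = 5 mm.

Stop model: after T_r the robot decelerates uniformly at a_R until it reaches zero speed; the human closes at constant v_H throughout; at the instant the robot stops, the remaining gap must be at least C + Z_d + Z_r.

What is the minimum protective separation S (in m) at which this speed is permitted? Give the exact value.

S_min = 293/800 m = 0.3663 m

stop time T_s = (1/2)/4 = 0.1250 s
reaction-phase robot travel = 0.5000·0.1500 = 0.0750 m
braking distance = 0.5000²/(2·4.0000) = 0.0312 m
human closes 0.6000·0.2750 = 0.1650 m
C+Z_d+Z_r = 0.0800+0.0100+0.0050 = 0.0950 m
S_min ≈ 0.0750+0.0312+0.1650+0.0950  ⇒  S_min = 293/800 m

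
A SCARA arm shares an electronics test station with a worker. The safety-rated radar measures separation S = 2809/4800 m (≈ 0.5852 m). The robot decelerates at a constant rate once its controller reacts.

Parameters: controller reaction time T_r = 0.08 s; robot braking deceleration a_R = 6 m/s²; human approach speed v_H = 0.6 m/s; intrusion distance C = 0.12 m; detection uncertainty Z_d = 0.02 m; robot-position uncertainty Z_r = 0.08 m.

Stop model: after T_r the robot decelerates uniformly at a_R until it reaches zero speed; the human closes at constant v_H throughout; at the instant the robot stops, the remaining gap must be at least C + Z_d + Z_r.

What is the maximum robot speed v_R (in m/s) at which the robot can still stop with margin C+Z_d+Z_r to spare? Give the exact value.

v_R_max = 23/20 m/s = 1.1500 m/s

at the boundary: (1/12)·v² + (9/50)·v + (-7613/24000) = 0
  disc = (9/50)² − 4·(1/12)·(-7613/24000) = 49729/360000 ; √disc = 223/600
  v_R = (−(9/50) + 223/600) / (2·(1/12)) = 23/20 m/s
check:
braking lasts T_s = (23/20)/6 = 0.1917 s
robot in T_r: 1.1500·0.0800 = 0.0920 m
braking distance = 1.1500²/(2·6.0000) = 0.1102 m
human over T_r+T_s: 0.6000·(0.0800+0.1917) = 0.1630 m
margins: 0.1200+0.0200+0.0800 = 0.2200 m
sum ≈ 0.0920+0.1102+0.1630+0.2200 ≈ 0.5852 m = S ✓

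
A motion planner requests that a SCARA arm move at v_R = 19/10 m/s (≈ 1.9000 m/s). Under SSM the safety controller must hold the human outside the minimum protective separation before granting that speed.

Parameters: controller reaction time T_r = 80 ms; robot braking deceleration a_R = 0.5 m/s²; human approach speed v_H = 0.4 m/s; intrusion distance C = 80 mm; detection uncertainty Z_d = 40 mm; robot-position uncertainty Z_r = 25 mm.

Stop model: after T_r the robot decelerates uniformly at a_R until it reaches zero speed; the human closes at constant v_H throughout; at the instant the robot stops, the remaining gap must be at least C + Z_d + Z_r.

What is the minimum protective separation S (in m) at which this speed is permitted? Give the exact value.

braking lasts T_s = (19/10)/(1/2) = 3.8000 s
robot in T_r: 1.9000·0.0800 = 0.1520 m
robot covers 1.9000·3.8000 − ½·0.5000·3.8000² = 3.6100 m while stopping
person approaches 0.4000·(0.0800+3.8000) = 1.5520 m
residual clearance needed = 0.0800+0.0400+0.0250 = 0.1450 m
S_min ≈ 0.1520+3.6100+1.5520+0.1450  ⇒  S_min = 5459/1000 m

S_min = 5459/1000 m = 5.4590 m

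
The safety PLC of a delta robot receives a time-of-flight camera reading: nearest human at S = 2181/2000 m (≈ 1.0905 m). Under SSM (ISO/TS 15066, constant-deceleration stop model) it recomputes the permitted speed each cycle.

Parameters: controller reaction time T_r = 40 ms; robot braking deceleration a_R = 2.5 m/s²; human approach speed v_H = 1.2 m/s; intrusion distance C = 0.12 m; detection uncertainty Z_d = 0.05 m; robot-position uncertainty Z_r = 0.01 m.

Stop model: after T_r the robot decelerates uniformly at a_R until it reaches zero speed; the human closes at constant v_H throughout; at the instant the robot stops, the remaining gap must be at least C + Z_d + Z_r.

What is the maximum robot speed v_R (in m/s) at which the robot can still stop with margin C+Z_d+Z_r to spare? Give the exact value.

v_R_max = 23/20 m/s = 1.1500 m/s

at the boundary: (1/5)·v² + (13/25)·v + (-69/80) = 0
  disc = (13/25)² − 4·(1/5)·(-69/80) = 2401/2500 ; √disc = 49/50
  v_R = (−(13/25) + 49/50) / (2·(1/5)) = 23/20 m/s
check:
stop time T_s = (23/20)/(5/2) = 0.4600 s
robot covers v_R·T_r = 1.1500·0.0400 = 0.0460 m before braking
robot covers 1.1500·0.4600 − ½·2.5000·0.4600² = 0.2645 m while stopping
person approaches 1.2000·(0.0400+0.4600) = 0.6000 m
C+Z_d+Z_r = 0.1200+0.0500+0.0100 = 0.1800 m
sum ≈ 0.0460+0.2645+0.6000+0.1800 ≈ 1.0905 m = S ✓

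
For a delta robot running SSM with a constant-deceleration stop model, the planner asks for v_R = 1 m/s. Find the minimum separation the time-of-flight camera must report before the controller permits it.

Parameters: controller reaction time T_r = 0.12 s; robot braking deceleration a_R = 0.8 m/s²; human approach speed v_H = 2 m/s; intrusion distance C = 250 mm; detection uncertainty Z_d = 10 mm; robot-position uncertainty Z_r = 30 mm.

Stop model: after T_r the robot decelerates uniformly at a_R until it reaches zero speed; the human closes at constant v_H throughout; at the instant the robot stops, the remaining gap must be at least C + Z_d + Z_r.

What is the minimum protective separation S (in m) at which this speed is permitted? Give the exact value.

stop time T_s = 1/(4/5) = 1.2500 s
reaction-phase robot travel = 1.0000·0.1200 = 0.1200 m
braking distance = 1.0000²/(2·0.8000) = 0.6250 m
human over T_r+T_s: 2.0000·(0.1200+1.2500) = 2.7400 m
C+Z_d+Z_r = 0.2500+0.0100+0.0300 = 0.2900 m
S_min ≈ 0.1200+0.6250+2.7400+0.2900  ⇒  S_min = 151/40 m

S_min = 151/40 m = 3.7750 m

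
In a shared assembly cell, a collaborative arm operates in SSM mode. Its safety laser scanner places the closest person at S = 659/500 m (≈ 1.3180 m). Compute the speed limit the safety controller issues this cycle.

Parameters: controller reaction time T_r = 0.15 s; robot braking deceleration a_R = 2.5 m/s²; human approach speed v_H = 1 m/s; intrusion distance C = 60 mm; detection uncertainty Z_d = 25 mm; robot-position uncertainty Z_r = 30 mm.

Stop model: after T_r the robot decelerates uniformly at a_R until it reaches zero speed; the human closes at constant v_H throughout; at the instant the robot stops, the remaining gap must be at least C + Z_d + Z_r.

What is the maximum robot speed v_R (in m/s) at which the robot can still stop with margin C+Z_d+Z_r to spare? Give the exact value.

quadratic (1/5)·v² + (11/20)·v + (-1053/1000) = 0
  disc = (11/20)² − 4·(1/5)·(-1053/1000) = 11449/10000 ; √disc = 107/100
  v_R = (−(11/20) + 107/100) / (2·(1/5)) = 13/10 m/s
check:
stop time T_s = (13/10)/(5/2) = 0.5200 s
reaction-phase robot travel = 1.3000·0.1500 = 0.1950 m
braking distance = 1.3000²/(2·2.5000) = 0.3380 m
person approaches 1.0000·(0.1500+0.5200) = 0.6700 m
residual clearance needed = 0.0600+0.0250+0.0300 = 0.1150 m
sum ≈ 0.1950+0.3380+0.6700+0.1150 ≈ 1.3180 m = S ✓

v_R_max = 13/10 m/s = 1.3000 m/s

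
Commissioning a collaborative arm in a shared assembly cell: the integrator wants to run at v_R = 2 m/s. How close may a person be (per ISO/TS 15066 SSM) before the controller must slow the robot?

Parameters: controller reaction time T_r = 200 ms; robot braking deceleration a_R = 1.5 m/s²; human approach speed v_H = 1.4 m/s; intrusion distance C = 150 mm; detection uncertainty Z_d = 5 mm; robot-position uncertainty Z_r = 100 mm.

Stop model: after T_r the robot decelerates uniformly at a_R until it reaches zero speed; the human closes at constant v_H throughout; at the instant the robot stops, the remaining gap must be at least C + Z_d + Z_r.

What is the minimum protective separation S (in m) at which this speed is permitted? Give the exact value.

stop time T_s = 2/(3/2) = 1.3333 s
robot covers v_R·T_r = 2.0000·0.2000 = 0.4000 m before braking
braking distance = 2.0000²/(2·1.5000) = 1.3333 m
person approaches 1.4000·(0.2000+1.3333) = 2.1467 m
margins: 0.1500+0.0050+0.1000 = 0.2550 m
S_min ≈ 0.4000+1.3333+2.1467+0.2550  ⇒  S_min = 827/200 m

S_min = 827/200 m = 4.1350 m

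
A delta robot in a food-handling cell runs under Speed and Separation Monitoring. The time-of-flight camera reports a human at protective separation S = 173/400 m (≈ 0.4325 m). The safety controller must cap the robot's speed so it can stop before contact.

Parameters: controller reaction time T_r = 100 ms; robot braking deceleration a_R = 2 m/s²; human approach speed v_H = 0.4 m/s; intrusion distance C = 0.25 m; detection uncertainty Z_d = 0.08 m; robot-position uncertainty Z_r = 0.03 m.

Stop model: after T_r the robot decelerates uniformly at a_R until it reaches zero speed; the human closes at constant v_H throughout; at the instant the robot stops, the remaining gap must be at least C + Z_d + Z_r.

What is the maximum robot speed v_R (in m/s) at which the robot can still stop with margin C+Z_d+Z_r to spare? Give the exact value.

collect terms ⇒ (1/4)·v_R² + (3/10)·v_R + (-13/400) = 0
  disc = (3/10)² − 4·(1/4)·(-13/400) = 49/400 ; √disc = 7/20
  v_R = (−(3/10) + 7/20) / (2·(1/4)) = 1/10 m/s
check:
braking lasts T_s = (1/10)/2 = 0.0500 s
reaction-phase robot travel = 0.1000·0.1000 = 0.0100 m
braking distance = 0.1000²/(2·2.0000) = 0.0025 m
human over T_r+T_s: 0.4000·(0.1000+0.0500) = 0.0600 m
residual clearance needed = 0.2500+0.0800+0.0300 = 0.3600 m
sum ≈ 0.0100+0.0025+0.0600+0.3600 ≈ 0.4325 m = S ✓

v_R_max = 1/10 m/s = 0.1000 m/s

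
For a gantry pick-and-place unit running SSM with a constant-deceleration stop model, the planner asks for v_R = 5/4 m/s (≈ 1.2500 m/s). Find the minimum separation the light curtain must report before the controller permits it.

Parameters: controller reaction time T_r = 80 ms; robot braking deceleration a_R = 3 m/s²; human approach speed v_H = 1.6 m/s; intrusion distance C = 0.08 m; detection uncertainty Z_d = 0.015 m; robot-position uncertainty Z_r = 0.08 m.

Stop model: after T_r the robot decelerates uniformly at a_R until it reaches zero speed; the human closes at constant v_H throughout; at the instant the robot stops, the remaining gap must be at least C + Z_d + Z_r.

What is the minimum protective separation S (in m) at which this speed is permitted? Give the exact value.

braking lasts T_s = (5/4)/3 = 0.4167 s
robot in T_r: 1.2500·0.0800 = 0.1000 m
robot covers 1.2500·0.4167 − ½·3.0000·0.4167² = 0.2604 m while stopping
person approaches 1.6000·(0.0800+0.4167) = 0.7947 m
C+Z_d+Z_r = 0.0800+0.0150+0.0800 = 0.1750 m
S_min ≈ 0.1000+0.2604+0.7947+0.1750  ⇒  S_min = 15961/12000 m

S_min = 15961/12000 m = 1.3301 m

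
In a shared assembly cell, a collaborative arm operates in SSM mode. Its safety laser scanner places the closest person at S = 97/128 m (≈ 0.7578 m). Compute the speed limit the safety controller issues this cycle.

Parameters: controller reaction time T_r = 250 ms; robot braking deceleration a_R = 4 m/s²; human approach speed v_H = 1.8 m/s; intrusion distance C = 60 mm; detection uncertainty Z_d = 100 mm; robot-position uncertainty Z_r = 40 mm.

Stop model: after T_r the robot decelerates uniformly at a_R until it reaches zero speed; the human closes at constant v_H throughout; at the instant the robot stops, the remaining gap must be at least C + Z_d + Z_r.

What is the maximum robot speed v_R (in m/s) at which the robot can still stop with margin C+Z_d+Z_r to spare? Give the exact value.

at the boundary: (1/8)·v² + (7/10)·v + (-69/640) = 0
  disc = (7/10)² − 4·(1/8)·(-69/640) = 3481/6400 ; √disc = 59/80
  v_R = (−(7/10) + 59/80) / (2·(1/8)) = 3/20 m/s
check:
stop time T_s = (3/20)/4 = 0.0375 s
reaction-phase robot travel = 0.1500·0.2500 = 0.0375 m
robot under decel: 0.1500²/(2·4.0000) = 0.0028 m
human over T_r+T_s: 1.8000·(0.2500+0.0375) = 0.5175 m
residual clearance needed = 0.0600+0.1000+0.0400 = 0.2000 m
sum ≈ 0.0375+0.0028+0.5175+0.2000 ≈ 0.7578 m = S ✓

v_R_max = 3/20 m/s = 0.1500 m/s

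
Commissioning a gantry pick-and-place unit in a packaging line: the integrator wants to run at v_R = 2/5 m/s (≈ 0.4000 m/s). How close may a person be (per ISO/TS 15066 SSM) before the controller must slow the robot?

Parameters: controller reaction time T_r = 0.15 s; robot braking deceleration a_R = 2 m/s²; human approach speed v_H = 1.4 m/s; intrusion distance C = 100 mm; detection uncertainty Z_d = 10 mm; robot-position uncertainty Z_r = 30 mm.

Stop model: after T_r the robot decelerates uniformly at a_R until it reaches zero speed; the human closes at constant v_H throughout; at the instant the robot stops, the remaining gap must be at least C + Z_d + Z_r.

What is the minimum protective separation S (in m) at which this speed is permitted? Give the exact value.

stop time T_s = (2/5)/2 = 0.2000 s
robot in T_r: 0.4000·0.1500 = 0.0600 m
robot under decel: 0.4000²/(2·2.0000) = 0.0400 m
human over T_r+T_s: 1.4000·(0.1500+0.2000) = 0.4900 m
C+Z_d+Z_r = 0.1000+0.0100+0.0300 = 0.1400 m
S_min ≈ 0.0600+0.0400+0.4900+0.1400  ⇒  S_min = 73/100 m

S_min = 73/100 m = 0.7300 m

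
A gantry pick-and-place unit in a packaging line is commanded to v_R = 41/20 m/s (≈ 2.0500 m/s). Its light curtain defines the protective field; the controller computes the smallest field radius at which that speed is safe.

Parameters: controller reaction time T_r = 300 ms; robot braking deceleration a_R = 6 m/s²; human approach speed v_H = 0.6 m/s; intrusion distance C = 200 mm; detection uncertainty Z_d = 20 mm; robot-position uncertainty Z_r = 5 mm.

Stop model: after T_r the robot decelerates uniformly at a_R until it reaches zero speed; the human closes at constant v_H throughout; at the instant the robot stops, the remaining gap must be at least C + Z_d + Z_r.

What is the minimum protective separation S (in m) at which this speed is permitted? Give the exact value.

S_min = 7561/4800 m = 1.5752 m

stop time T_s = (41/20)/6 = 0.3417 s
robot covers v_R·T_r = 2.0500·0.3000 = 0.6150 m before braking
braking distance = 2.0500²/(2·6.0000) = 0.3502 m
person approaches 0.6000·(0.3000+0.3417) = 0.3850 m
margins: 0.2000+0.0200+0.0050 = 0.2250 m
S_min ≈ 0.6150+0.3502+0.3850+0.2250  ⇒  S_min = 7561/4800 m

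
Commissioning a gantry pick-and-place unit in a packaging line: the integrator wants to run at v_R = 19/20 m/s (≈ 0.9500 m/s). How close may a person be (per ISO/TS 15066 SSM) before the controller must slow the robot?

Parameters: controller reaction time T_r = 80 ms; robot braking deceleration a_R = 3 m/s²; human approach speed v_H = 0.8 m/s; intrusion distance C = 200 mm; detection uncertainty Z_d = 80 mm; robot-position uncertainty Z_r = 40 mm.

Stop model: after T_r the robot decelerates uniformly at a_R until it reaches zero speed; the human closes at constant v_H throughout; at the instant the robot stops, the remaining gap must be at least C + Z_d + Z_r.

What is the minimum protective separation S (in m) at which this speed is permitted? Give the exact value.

braking lasts T_s = (19/20)/3 = 0.3167 s
reaction-phase robot travel = 0.9500·0.0800 = 0.0760 m
robot covers 0.9500·0.3167 − ½·3.0000·0.3167² = 0.1504 m while stopping
person approaches 0.8000·(0.0800+0.3167) = 0.3173 m
residual clearance needed = 0.2000+0.0800+0.0400 = 0.3200 m
S_min ≈ 0.0760+0.1504+0.3173+0.3200  ⇒  S_min = 691/800 m

S_min = 691/800 m = 0.8638 m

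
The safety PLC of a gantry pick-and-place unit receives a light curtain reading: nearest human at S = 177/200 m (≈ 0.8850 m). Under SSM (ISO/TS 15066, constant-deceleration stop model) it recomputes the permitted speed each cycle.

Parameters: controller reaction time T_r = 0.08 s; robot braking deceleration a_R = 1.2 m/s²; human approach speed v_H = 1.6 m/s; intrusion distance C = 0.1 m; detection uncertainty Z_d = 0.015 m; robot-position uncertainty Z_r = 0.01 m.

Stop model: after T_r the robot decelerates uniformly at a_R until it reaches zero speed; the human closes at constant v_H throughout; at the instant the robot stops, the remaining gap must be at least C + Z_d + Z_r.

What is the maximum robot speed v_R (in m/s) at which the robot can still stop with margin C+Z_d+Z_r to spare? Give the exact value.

v_R_max = 2/5 m/s = 0.4000 m/s

collect terms ⇒ (5/12)·v_R² + (106/75)·v_R + (-79/125) = 0
  disc = (106/75)² − 4·(5/12)·(-79/125) = 17161/5625 ; √disc = 131/75
  v_R = (−(106/75) + 131/75) / (2·(5/12)) = 2/5 m/s
check:
braking lasts T_s = (2/5)/(6/5) = 0.3333 s
robot covers v_R·T_r = 0.4000·0.0800 = 0.0320 m before braking
robot covers 0.4000·0.3333 − ½·1.2000·0.3333² = 0.0667 m while stopping
human over T_r+T_s: 1.6000·(0.0800+0.3333) = 0.6613 m
C+Z_d+Z_r = 0.1000+0.0150+0.0100 = 0.1250 m
sum ≈ 0.0320+0.0667+0.6613+0.1250 ≈ 0.8850 m = S ✓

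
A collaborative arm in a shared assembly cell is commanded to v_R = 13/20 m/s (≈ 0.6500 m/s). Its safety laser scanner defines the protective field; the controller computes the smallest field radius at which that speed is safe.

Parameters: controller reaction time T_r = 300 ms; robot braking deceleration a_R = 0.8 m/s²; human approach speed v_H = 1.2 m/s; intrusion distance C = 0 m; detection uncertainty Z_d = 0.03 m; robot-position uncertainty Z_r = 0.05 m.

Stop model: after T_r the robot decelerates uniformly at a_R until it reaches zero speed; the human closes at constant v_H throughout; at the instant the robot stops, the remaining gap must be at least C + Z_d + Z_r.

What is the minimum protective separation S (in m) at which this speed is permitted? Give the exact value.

S_min = 5997/3200 m = 1.8741 m

T_s = v_R/a_R = (13/20)/(4/5) = 0.8125 s
robot covers v_R·T_r = 0.6500·0.3000 = 0.1950 m before braking
robot covers 0.6500·0.8125 − ½·0.8000·0.8125² = 0.2641 m while stopping
human over T_r+T_s: 1.2000·(0.3000+0.8125) = 1.3350 m
residual clearance needed = 0.0000+0.0300+0.0500 = 0.0800 m
S_min ≈ 0.1950+0.2641+1.3350+0.0800  ⇒  S_min = 5997/3200 m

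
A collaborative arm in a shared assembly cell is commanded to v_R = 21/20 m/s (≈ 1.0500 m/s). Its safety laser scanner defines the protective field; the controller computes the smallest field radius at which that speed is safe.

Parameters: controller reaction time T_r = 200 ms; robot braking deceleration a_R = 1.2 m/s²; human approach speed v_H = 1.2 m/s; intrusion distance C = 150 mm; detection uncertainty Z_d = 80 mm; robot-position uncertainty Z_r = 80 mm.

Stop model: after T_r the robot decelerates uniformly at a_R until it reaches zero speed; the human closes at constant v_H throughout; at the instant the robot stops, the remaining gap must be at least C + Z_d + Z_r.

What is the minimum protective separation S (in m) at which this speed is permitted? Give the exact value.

S_min = 3631/1600 m = 2.2694 m

braking lasts T_s = (21/20)/(6/5) = 0.8750 s
robot covers v_R·T_r = 1.0500·0.2000 = 0.2100 m before braking
braking distance = 1.0500²/(2·1.2000) = 0.4594 m
human over T_r+T_s: 1.2000·(0.2000+0.8750) = 1.2900 m
C+Z_d+Z_r = 0.1500+0.0800+0.0800 = 0.3100 m
S_min ≈ 0.2100+0.4594+1.2900+0.3100  ⇒  S_min = 3631/1600 m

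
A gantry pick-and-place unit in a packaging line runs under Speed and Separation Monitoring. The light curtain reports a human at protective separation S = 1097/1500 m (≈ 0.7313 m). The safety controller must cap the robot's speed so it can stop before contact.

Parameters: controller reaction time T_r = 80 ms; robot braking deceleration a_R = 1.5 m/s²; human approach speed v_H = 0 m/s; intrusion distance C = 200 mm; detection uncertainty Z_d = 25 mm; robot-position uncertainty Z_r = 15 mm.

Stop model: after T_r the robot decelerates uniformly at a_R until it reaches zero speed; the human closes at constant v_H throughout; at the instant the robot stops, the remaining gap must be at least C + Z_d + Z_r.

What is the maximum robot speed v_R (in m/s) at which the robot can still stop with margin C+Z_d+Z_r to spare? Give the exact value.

v_R_max = 11/10 m/s = 1.1000 m/s

collect terms ⇒ (1/3)·v_R² + (2/25)·v_R + (-737/1500) = 0
  disc = (2/25)² − 4·(1/3)·(-737/1500) = 3721/5625 ; √disc = 61/75
  v_R = (−(2/25) + 61/75) / (2·(1/3)) = 11/10 m/s
check:
braking lasts T_s = (11/10)/(3/2) = 0.7333 s
robot covers v_R·T_r = 1.1000·0.0800 = 0.0880 m before braking
braking distance = 1.1000²/(2·1.5000) = 0.4033 m
person approaches 0.0000·(0.0800+0.7333) = 0.0000 m
residual clearance needed = 0.2000+0.0250+0.0150 = 0.2400 m
sum ≈ 0.0880+0.4033+0.0000+0.2400 ≈ 0.7313 m = S ✓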